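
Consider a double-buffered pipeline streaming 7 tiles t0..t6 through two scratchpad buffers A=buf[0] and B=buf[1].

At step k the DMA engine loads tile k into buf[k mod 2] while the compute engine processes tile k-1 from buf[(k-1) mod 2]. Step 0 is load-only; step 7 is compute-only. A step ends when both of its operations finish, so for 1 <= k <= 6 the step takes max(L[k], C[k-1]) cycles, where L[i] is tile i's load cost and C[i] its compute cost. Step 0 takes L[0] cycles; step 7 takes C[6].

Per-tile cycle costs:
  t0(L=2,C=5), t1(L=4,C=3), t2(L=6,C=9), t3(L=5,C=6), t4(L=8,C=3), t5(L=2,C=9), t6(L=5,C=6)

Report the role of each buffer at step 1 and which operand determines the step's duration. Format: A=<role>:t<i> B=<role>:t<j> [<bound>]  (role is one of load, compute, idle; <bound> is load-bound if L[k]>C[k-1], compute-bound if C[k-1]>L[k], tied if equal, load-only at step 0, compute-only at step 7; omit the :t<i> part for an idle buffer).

  0. 2=2c; end=2; A:t0 B:-
  1. max(4,5)=5c; end=7; A:t0 B:t1
  2. max(6,3)=6c; end=13; A:t2 B:t1
  3. max(5,9)=9c; end=22; A:t2 B:t3
  4. max(8,6)=8c; end=30; A:t4 B:t3
  5. max(2,3)=3c; end=33; A:t4 B:t5
  6. max(5,9)=9c; end=42; A:t6 B:t5
  7. 6=6c; end=48; A:t6 B:t5

step 1: A=compute:t0 B=load:t1 [compute-bound]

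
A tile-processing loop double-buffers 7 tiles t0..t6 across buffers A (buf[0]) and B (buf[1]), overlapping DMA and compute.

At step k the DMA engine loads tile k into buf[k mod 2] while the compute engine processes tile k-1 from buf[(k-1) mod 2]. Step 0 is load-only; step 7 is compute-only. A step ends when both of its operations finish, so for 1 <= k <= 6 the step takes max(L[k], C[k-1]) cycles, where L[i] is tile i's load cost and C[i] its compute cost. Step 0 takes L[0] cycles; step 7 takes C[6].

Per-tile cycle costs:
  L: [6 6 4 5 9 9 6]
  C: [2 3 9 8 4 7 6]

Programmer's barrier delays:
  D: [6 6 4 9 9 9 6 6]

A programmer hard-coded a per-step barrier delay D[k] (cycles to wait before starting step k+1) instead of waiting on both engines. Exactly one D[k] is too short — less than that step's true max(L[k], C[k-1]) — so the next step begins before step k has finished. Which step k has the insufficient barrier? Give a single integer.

hazard at step 6

k=0 barrier L[0]=6→6c, D[0]=6 ok
k=1 barrier max(L[1]=6,C[0]=2)→6c, D[1]=6 ok
k=2 barrier max(L[2]=4,C[1]=3)→4c, D[2]=4 ok
k=3 barrier max(L[3]=5,C[2]=9)→9c, D[3]=9 ok
k=4 barrier max(L[4]=9,C[3]=8)→9c, D[4]=9 ok
k=5 barrier max(L[5]=9,C[4]=4)→9c, D[5]=9 ok
k=6 barrier max(L[6]=6,C[5]=7)→7c, D[6]=6 SHORT
k=7 barrier C[6]=6→6c, D[7]=6 ok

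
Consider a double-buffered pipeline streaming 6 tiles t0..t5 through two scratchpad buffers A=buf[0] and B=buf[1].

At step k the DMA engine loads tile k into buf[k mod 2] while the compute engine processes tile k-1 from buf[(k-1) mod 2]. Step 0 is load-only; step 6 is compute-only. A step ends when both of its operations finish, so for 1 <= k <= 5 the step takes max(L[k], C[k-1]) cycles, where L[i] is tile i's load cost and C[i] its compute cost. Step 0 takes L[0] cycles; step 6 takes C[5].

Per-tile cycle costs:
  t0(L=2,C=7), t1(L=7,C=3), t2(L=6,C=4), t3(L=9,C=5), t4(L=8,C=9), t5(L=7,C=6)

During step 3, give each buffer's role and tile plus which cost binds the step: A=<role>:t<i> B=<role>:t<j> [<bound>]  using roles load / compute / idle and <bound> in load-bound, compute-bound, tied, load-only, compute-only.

step 0: L[0]=2 → dur=2, Σ=2 | A=load:t0 B=idle [load-only]
step 1: L[1]=7 C[0]=7 → dur=7, Σ=9 | A=compute:t0 B=load:t1 [tied]
step 2: L[2]=6 C[1]=3 → dur=6, Σ=15 | A=load:t2 B=compute:t1 [load-bound]
step 3: L[3]=9 C[2]=4 → dur=9, Σ=24 | A=compute:t2 B=load:t3 [load-bound]
step 4: L[4]=8 C[3]=5 → dur=8, Σ=32 | A=load:t4 B=compute:t3 [load-bound]
step 5: L[5]=7 C[4]=9 → dur=9, Σ=41 | A=compute:t4 B=load:t5 [compute-bound]
step 6: C[5]=6 → dur=6, Σ=47 | A=idle B=compute:t5 [compute-only]

step 3: A=compute:t2 B=load:t3 [load-bound]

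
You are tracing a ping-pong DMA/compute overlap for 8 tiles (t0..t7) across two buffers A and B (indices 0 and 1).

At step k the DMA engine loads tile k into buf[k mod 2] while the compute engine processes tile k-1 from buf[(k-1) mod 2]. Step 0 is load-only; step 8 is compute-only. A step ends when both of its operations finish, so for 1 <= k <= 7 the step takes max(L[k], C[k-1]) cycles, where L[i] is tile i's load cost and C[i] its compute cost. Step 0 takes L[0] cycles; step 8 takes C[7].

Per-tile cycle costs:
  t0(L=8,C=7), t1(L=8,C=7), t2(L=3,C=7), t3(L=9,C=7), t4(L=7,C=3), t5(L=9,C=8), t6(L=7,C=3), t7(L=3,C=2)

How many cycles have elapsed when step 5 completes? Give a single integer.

k=0 load=t0/8c comp=- wait=8 total=8
k=1 load=t1/8c comp=t0/7c wait=8 total=16
k=2 load=t2/3c comp=t1/7c wait=7 total=23
k=3 load=t3/9c comp=t2/7c wait=9 total=32
k=4 load=t4/7c comp=t3/7c wait=7 total=39
k=5 load=t5/9c comp=t4/3c wait=9 total=48
k=6 load=t6/7c comp=t5/8c wait=8 total=56
k=7 load=t7/3c comp=t6/3c wait=3 total=59
k=8 load=- comp=t7/2c wait=2 total=61

end_cycle[5] = 48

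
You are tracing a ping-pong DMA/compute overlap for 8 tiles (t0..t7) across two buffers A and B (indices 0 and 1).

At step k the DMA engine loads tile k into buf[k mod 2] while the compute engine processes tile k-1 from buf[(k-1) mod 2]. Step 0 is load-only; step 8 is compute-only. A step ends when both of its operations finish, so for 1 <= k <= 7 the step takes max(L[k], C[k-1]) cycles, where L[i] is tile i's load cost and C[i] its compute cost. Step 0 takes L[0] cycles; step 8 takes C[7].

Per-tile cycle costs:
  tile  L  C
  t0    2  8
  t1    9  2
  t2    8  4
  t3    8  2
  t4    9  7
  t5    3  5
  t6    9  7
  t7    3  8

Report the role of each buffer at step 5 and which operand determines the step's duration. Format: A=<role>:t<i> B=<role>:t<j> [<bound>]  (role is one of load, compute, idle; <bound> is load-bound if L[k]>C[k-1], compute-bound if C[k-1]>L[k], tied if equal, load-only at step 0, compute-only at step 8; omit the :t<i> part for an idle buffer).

step 5: A=compute:t4 B=load:t5 [compute-bound]

  0. 2=2c; end=2; A:t0 B:-
  1. max(9,8)=9c; end=11; A:t0 B:t1
  2. max(8,2)=8c; end=19; A:t2 B:t1
  3. max(8,4)=8c; end=27; A:t2 B:t3
  4. max(9,2)=9c; end=36; A:t4 B:t3
  5. max(3,7)=7c; end=43; A:t4 B:t5
  6. max(9,5)=9c; end=52; A:t6 B:t5
  7. max(3,7)=7c; end=59; A:t6 B:t7
  8. 8=8c; end=67; A:t6 B:t7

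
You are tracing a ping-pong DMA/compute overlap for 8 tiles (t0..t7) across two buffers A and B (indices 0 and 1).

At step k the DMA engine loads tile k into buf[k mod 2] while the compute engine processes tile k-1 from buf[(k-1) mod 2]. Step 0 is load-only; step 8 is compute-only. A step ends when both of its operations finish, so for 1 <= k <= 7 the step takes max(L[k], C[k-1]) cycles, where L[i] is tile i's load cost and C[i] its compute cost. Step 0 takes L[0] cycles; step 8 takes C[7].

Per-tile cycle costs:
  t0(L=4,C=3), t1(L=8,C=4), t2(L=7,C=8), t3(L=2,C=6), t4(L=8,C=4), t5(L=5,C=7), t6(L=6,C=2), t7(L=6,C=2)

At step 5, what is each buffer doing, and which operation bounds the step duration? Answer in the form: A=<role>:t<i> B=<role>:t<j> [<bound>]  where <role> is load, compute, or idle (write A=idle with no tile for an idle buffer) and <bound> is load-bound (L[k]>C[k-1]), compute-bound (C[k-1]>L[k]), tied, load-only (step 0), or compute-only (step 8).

step 0: L[0]=4 → dur=4, Σ=4 | A=load:t0 B=idle [load-only]
step 1: L[1]=8 C[0]=3 → dur=8, Σ=12 | A=compute:t0 B=load:t1 [load-bound]
step 2: L[2]=7 C[1]=4 → dur=7, Σ=19 | A=load:t2 B=compute:t1 [load-bound]
step 3: L[3]=2 C[2]=8 → dur=8, Σ=27 | A=compute:t2 B=load:t3 [compute-bound]
step 4: L[4]=8 C[3]=6 → dur=8, Σ=35 | A=load:t4 B=compute:t3 [load-bound]
step 5: L[5]=5 C[4]=4 → dur=5, Σ=40 | A=compute:t4 B=load:t5 [load-bound]
step 6: L[6]=6 C[5]=7 → dur=7, Σ=47 | A=load:t6 B=compute:t5 [compute-bound]
step 7: L[7]=6 C[6]=2 → dur=6, Σ=53 | A=compute:t6 B=load:t7 [load-bound]
step 8: C[7]=2 → dur=2, Σ=55 | A=idle B=compute:t7 [compute-only]

step 5: A=compute:t4 B=load:t5 [load-bound]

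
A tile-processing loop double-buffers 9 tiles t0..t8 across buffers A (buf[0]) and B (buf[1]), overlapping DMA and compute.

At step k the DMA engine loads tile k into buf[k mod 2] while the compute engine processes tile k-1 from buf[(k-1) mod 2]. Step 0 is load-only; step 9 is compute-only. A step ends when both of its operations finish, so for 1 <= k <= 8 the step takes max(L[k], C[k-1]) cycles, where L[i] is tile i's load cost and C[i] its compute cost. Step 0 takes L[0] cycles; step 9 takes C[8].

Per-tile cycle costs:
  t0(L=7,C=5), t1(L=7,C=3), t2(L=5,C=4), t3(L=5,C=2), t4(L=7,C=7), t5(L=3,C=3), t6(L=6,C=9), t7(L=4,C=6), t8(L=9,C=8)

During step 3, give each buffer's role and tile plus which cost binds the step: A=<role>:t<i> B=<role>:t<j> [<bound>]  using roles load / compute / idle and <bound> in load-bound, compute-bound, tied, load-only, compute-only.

step 0: L[0]=7 → dur=7, Σ=7 | A=load:t0 B=idle [load-only]
step 1: L[1]=7 C[0]=5 → dur=7, Σ=14 | A=compute:t0 B=load:t1 [load-bound]
step 2: L[2]=5 C[1]=3 → dur=5, Σ=19 | A=load:t2 B=compute:t1 [load-bound]
step 3: L[3]=5 C[2]=4 → dur=5, Σ=24 | A=compute:t2 B=load:t3 [load-bound]
step 4: L[4]=7 C[3]=2 → dur=7, Σ=31 | A=load:t4 B=compute:t3 [load-bound]
step 5: L[5]=3 C[4]=7 → dur=7, Σ=38 | A=compute:t4 B=load:t5 [compute-bound]
step 6: L[6]=6 C[5]=3 → dur=6, Σ=44 | A=load:t6 B=compute:t5 [load-bound]
step 7: L[7]=4 C[6]=9 → dur=9, Σ=53 | A=compute:t6 B=load:t7 [compute-bound]
step 8: L[8]=9 C[7]=6 → dur=9, Σ=62 | A=load:t8 B=compute:t7 [load-bound]
step 9: C[8]=8 → dur=8, Σ=70 | A=compute:t8 B=idle [compute-only]

step 3: A=compute:t2 B=load:t3 [load-bound]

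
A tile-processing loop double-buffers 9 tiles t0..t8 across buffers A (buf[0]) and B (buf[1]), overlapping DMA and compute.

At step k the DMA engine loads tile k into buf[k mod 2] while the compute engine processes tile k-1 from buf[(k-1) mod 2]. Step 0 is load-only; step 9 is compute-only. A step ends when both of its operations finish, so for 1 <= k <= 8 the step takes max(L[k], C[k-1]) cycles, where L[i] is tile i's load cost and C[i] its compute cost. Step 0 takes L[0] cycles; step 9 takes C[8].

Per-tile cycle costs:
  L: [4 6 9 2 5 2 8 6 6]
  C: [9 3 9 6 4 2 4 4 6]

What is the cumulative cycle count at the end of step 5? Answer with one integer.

k=0 load=t0/4c comp=- wait=4 total=4
k=1 load=t1/6c comp=t0/9c wait=9 total=13
k=2 load=t2/9c comp=t1/3c wait=9 total=22
k=3 load=t3/2c comp=t2/9c wait=9 total=31
k=4 load=t4/5c comp=t3/6c wait=6 total=37
k=5 load=t5/2c comp=t4/4c wait=4 total=41
k=6 load=t6/8c comp=t5/2c wait=8 total=49
k=7 load=t7/6c comp=t6/4c wait=6 total=55
k=8 load=t8/6c comp=t7/4c wait=6 total=61
k=9 load=- comp=t8/6c wait=6 total=67

end_cycle[5] = 41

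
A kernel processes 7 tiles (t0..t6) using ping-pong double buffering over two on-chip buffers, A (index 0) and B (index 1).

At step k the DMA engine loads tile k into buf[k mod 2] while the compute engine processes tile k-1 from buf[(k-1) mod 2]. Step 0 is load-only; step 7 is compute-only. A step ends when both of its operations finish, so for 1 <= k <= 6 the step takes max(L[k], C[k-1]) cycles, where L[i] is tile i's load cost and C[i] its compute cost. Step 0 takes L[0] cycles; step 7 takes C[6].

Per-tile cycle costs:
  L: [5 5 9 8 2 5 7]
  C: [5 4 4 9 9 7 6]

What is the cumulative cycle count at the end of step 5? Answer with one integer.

[0] DMA t0→A (5c) ∥ CU idle ⇒ 5c, clock 5
[1] DMA t1→B (5c) ∥ CU A:t0 (5c) ⇒ 5c, clock 10
[2] DMA t2→A (9c) ∥ CU B:t1 (4c) ⇒ 9c, clock 19
[3] DMA t3→B (8c) ∥ CU A:t2 (4c) ⇒ 8c, clock 27
[4] DMA t4→A (2c) ∥ CU B:t3 (9c) ⇒ 9c, clock 36
[5] DMA t5→B (5c) ∥ CU A:t4 (9c) ⇒ 9c, clock 45
[6] DMA t6→A (7c) ∥ CU B:t5 (7c) ⇒ 7c, clock 52
[7] DMA idle ∥ CU A:t6 (6c) ⇒ 6c, clock 58

end_cycle[5] = 45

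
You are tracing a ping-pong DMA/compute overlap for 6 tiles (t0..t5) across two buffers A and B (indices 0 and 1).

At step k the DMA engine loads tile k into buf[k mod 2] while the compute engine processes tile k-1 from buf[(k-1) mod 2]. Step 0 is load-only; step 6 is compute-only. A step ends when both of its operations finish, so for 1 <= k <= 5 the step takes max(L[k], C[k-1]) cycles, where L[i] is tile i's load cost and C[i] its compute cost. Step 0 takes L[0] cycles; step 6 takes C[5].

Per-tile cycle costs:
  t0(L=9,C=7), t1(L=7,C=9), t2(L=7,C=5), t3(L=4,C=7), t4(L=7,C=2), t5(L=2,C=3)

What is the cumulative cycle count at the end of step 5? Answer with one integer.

end_cycle[5] = 39

k=0 load=t0/9c comp=- wait=9 total=9
k=1 load=t1/7c comp=t0/7c wait=7 total=16
k=2 load=t2/7c comp=t1/9c wait=9 total=25
k=3 load=t3/4c comp=t2/5c wait=5 total=30
k=4 load=t4/7c comp=t3/7c wait=7 total=37
k=5 load=t5/2c comp=t4/2c wait=2 total=39
k=6 load=- comp=t5/3c wait=3 total=42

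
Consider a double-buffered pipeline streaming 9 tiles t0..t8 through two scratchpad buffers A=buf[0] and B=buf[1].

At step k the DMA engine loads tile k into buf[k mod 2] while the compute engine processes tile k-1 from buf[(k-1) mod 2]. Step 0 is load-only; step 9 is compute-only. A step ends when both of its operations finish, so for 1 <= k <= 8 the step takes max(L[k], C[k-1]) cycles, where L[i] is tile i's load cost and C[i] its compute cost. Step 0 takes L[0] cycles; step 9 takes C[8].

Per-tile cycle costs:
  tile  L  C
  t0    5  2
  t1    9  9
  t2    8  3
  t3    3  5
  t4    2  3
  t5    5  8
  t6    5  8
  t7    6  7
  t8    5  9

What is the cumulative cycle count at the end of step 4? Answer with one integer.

end_cycle[4] = 31

  0. 5=5c; end=5; A:t0 B:-
  1. max(9,2)=9c; end=14; A:t0 B:t1
  2. max(8,9)=9c; end=23; A:t2 B:t1
  3. max(3,3)=3c; end=26; A:t2 B:t3
  4. max(2,5)=5c; end=31; A:t4 B:t3
  5. max(5,3)=5c; end=36; A:t4 B:t5
  6. max(5,8)=8c; end=44; A:t6 B:t5
  7. max(6,8)=8c; end=52; A:t6 B:t7
  8. max(5,7)=7c; end=59; A:t8 B:t7
  9. 9=9c; end=68; A:t8 B:t7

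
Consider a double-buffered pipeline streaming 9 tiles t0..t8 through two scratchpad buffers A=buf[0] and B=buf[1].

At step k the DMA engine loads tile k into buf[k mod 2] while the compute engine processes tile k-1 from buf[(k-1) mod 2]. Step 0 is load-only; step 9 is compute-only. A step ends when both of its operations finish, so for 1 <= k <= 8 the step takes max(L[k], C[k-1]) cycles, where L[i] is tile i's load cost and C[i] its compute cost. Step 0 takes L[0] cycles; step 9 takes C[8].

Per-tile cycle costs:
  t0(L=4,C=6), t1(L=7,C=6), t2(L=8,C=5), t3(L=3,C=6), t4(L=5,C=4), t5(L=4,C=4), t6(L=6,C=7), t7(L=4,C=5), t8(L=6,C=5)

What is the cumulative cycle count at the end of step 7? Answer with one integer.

  0. 4=4c; end=4; A:t0 B:-
  1. max(7,6)=7c; end=11; A:t0 B:t1
  2. max(8,6)=8c; end=19; A:t2 B:t1
  3. max(3,5)=5c; end=24; A:t2 B:t3
  4. max(5,6)=6c; end=30; A:t4 B:t3
  5. max(4,4)=4c; end=34; A:t4 B:t5
  6. max(6,4)=6c; end=40; A:t6 B:t5
  7. max(4,7)=7c; end=47; A:t6 B:t7
  8. max(6,5)=6c; end=53; A:t8 B:t7
  9. 5=5c; end=58; A:t8 B:t7

end_cycle[7] = 47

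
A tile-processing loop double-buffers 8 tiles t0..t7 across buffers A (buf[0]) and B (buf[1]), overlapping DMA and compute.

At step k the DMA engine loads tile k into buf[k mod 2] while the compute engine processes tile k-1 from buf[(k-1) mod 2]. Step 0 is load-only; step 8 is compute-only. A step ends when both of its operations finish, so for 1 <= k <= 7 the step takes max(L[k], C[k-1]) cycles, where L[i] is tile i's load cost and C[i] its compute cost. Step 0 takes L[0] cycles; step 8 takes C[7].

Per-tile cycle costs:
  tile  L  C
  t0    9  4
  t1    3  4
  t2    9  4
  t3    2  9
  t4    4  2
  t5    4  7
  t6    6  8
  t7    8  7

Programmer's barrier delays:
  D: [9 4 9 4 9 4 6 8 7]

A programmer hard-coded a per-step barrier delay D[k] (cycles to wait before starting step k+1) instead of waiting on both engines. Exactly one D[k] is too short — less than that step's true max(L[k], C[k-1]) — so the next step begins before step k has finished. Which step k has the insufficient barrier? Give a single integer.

hazard at step 6

step 0: need L[0]=9 = 9; D[0]=9 ok
step 1: need max(L[1]=3,C[0]=4) = 4; D[1]=4 ok
step 2: need max(L[2]=9,C[1]=4) = 9; D[2]=9 ok
step 3: need max(L[3]=2,C[2]=4) = 4; D[3]=4 ok
step 4: need max(L[4]=4,C[3]=9) = 9; D[4]=9 ok
step 5: need max(L[5]=4,C[4]=2) = 4; D[5]=4 ok
step 6: need max(L[6]=6,C[5]=7) = 7; D[6]=6 SHORT
step 7: need max(L[7]=8,C[6]=8) = 8; D[7]=8 ok
step 8: need C[7]=7 = 7; D[8]=7 ok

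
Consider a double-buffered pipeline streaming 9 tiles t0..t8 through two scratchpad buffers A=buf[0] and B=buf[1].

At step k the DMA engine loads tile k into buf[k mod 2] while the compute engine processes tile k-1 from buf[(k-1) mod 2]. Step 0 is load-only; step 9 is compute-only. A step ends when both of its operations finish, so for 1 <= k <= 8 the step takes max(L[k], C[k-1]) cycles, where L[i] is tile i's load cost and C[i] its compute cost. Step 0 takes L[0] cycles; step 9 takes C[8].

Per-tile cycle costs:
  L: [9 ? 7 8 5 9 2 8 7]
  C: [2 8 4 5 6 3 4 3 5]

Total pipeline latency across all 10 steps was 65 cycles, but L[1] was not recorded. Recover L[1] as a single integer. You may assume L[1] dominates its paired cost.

step 0 = dur = L[0]=9 = 9
step 1 = dur = max(L[1]=?, C[0]=2) = L[1]  (unknown; binding)
step 2 = dur = max(L[2]=7, C[1]=8) = 8
step 3 = dur = max(L[3]=8, C[2]=4) = 8
step 4 = dur = max(L[4]=5, C[3]=5) = 5
step 5 = dur = max(L[5]=9, C[4]=6) = 9
step 6 = dur = max(L[6]=2, C[5]=3) = 3
step 7 = dur = max(L[7]=8, C[6]=4) = 8
step 8 = dur = max(L[8]=7, C[7]=3) = 7
step 9 = dur = C[8]=5 = 5
sum of known step durations = 62
dur[1] = total - known = 65 - 62 = 3
L[1] is the binding max in step 1, so L[1] = dur[1] = 3

L[1] = 3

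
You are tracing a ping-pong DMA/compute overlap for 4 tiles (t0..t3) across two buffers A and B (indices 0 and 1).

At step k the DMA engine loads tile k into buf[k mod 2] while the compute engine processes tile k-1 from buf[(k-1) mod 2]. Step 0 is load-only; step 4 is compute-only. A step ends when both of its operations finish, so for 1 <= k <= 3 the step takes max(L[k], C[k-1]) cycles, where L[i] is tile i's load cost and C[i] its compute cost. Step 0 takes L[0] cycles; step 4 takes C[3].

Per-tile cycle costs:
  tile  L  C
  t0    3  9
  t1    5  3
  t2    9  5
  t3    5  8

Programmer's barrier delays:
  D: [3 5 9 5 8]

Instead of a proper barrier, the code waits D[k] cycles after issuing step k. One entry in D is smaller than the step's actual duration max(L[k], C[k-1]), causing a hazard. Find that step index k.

[0] required=L[0]=3=3 vs D=3 ok
[1] required=max(L[1]=5,C[0]=9)=9 vs D=5 SHORT
[2] required=max(L[2]=9,C[1]=3)=9 vs D=9 ok
[3] required=max(L[3]=5,C[2]=5)=5 vs D=5 ok
[4] required=C[3]=8=8 vs D=8 ok

hazard at step 1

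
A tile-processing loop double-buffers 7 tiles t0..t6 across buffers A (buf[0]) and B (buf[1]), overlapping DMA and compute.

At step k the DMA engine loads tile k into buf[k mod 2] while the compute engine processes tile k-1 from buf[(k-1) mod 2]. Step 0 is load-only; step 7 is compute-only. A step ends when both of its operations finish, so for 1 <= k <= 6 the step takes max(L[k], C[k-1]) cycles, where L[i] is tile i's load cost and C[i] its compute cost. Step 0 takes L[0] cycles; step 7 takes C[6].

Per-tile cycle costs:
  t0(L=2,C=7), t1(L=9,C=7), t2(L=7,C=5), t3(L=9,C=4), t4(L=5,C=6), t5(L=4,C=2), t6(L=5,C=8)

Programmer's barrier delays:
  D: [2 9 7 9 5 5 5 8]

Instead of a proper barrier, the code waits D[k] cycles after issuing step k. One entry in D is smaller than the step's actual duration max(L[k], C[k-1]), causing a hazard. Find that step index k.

hazard at step 5

[0] required=L[0]=2=2 vs D=2 ok
[1] required=max(L[1]=9,C[0]=7)=9 vs D=9 ok
[2] required=max(L[2]=7,C[1]=7)=7 vs D=7 ok
[3] required=max(L[3]=9,C[2]=5)=9 vs D=9 ok
[4] required=max(L[4]=5,C[3]=4)=5 vs D=5 ok
[5] required=max(L[5]=4,C[4]=6)=6 vs D=5 SHORT
[6] required=max(L[6]=5,C[5]=2)=5 vs D=5 ok
[7] required=C[6]=8=8 vs D=8 ok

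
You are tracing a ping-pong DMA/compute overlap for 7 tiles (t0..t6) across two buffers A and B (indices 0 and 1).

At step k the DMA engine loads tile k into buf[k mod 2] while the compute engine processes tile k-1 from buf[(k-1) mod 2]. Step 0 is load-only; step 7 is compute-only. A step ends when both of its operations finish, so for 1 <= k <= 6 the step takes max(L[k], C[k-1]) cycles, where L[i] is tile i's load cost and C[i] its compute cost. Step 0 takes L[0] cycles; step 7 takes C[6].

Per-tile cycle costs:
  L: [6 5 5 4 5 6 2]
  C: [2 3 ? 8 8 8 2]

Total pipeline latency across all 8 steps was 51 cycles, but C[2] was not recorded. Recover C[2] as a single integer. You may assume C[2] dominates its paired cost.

step 0 → dur = L[0]=6 = 6
step 1 → dur = max(L[1]=5, C[0]=2) = 5
step 2 → dur = max(L[2]=5, C[1]=3) = 5
step 3 → dur = max(L[3]=4, C[2]=?) = C[2]  (unknown; binding)
step 4 → dur = max(L[4]=5, C[3]=8) = 8
step 5 → dur = max(L[5]=6, C[4]=8) = 8
step 6 → dur = max(L[6]=2, C[5]=8) = 8
step 7 → dur = C[6]=2 = 2
sum of known step durations = 42
dur[3] = total - known = 51 - 42 = 9
C[2] is the binding max in step 3, so C[2] = dur[3] = 9

C[2] = 9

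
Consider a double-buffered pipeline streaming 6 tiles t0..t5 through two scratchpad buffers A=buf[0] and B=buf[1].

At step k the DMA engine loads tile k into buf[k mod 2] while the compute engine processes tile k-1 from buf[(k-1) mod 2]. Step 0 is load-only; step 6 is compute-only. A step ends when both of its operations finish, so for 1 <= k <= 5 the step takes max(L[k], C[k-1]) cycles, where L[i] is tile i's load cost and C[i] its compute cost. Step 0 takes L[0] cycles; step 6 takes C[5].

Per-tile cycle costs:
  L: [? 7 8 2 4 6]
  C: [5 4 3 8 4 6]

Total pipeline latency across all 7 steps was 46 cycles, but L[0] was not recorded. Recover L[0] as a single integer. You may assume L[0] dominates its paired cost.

L[0] = 8

step 0 → dur = L[0]=? = L[0]  (unknown; binding)
step 1 → dur = max(L[1]=7, C[0]=5) = 7
step 2 → dur = max(L[2]=8, C[1]=4) = 8
step 3 → dur = max(L[3]=2, C[2]=3) = 3
step 4 → dur = max(L[4]=4, C[3]=8) = 8
step 5 → dur = max(L[5]=6, C[4]=4) = 6
step 6 → dur = C[5]=6 = 6
sum of known step durations = 38
dur[0] = total - known = 46 - 38 = 8
L[0] is the binding max in step 0, so L[0] = dur[0] = 8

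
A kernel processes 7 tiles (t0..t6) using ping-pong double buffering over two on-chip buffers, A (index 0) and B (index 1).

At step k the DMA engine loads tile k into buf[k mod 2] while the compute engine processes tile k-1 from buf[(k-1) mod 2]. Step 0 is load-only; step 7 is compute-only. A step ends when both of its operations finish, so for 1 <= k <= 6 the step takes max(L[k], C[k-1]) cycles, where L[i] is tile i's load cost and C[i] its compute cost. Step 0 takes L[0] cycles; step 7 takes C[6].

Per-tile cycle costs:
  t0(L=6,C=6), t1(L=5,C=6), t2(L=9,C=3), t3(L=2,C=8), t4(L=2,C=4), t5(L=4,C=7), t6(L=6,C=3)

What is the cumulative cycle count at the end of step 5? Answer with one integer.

end_cycle[5] = 36

[0] DMA t0→A (6c) ∥ CU idle ⇒ 6c, clock 6
[1] DMA t1→B (5c) ∥ CU A:t0 (6c) ⇒ 6c, clock 12
[2] DMA t2→A (9c) ∥ CU B:t1 (6c) ⇒ 9c, clock 21
[3] DMA t3→B (2c) ∥ CU A:t2 (3c) ⇒ 3c, clock 24
[4] DMA t4→A (2c) ∥ CU B:t3 (8c) ⇒ 8c, clock 32
[5] DMA t5→B (4c) ∥ CU A:t4 (4c) ⇒ 4c, clock 36
[6] DMA t6→A (6c) ∥ CU B:t5 (7c) ⇒ 7c, clock 43
[7] DMA idle ∥ CU A:t6 (3c) ⇒ 3c, clock 46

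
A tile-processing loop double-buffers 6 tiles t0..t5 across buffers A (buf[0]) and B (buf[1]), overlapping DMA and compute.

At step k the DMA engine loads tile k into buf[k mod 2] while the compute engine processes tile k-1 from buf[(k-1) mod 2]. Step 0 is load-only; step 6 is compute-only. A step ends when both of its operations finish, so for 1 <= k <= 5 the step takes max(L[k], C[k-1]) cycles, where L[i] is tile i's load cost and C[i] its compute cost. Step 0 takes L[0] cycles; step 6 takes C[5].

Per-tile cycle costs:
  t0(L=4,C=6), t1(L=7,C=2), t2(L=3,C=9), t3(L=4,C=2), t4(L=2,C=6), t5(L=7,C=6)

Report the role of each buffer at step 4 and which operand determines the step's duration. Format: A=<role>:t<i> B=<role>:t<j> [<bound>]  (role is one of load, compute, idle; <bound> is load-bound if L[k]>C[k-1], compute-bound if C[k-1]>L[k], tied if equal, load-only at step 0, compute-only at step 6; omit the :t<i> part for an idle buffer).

step 4: A=load:t4 B=compute:t3 [tied]

step 0: L[0]=4 → dur=4, Σ=4 | A=load:t0 B=idle [load-only]
step 1: L[1]=7 C[0]=6 → dur=7, Σ=11 | A=compute:t0 B=load:t1 [load-bound]
step 2: L[2]=3 C[1]=2 → dur=3, Σ=14 | A=load:t2 B=compute:t1 [load-bound]
step 3: L[3]=4 C[2]=9 → dur=9, Σ=23 | A=compute:t2 B=load:t3 [compute-bound]
step 4: L[4]=2 C[3]=2 → dur=2, Σ=25 | A=load:t4 B=compute:t3 [tied]
step 5: L[5]=7 C[4]=6 → dur=7, Σ=32 | A=compute:t4 B=load:t5 [load-bound]
step 6: C[5]=6 → dur=6, Σ=38 | A=idle B=compute:t5 [compute-only]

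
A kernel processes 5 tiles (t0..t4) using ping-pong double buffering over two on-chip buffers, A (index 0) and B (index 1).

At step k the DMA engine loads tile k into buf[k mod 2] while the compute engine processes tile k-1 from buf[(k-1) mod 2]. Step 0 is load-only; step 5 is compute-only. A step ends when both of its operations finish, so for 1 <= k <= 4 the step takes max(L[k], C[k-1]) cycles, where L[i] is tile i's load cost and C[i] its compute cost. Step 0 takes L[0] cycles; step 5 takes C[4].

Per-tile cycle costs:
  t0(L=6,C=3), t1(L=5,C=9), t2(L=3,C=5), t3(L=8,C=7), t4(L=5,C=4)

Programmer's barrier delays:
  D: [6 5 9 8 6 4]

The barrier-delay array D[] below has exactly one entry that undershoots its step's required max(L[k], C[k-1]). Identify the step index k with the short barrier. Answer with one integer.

hazard at step 4

step 0: need L[0]=6 = 6; D[0]=6 ok
step 1: need max(L[1]=5,C[0]=3) = 5; D[1]=5 ok
step 2: need max(L[2]=3,C[1]=9) = 9; D[2]=9 ok
step 3: need max(L[3]=8,C[2]=5) = 8; D[3]=8 ok
step 4: need max(L[4]=5,C[3]=7) = 7; D[4]=6 SHORT
step 5: need C[4]=4 = 4; D[5]=4 ok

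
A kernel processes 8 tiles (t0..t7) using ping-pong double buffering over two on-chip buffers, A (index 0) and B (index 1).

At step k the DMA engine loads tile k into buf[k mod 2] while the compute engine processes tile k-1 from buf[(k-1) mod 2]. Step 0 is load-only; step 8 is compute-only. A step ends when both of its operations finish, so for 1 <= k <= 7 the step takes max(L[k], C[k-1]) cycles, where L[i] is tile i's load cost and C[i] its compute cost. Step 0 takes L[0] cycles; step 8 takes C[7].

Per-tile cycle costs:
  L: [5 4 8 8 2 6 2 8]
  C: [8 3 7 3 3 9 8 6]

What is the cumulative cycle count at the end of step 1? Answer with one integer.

  0. 5=5c; end=5; A:t0 B:-
  1. max(4,8)=8c; end=13; A:t0 B:t1
  2. max(8,3)=8c; end=21; A:t2 B:t1
  3. max(8,7)=8c; end=29; A:t2 B:t3
  4. max(2,3)=3c; end=32; A:t4 B:t3
  5. max(6,3)=6c; end=38; A:t4 B:t5
  6. max(2,9)=9c; end=47; A:t6 B:t5
  7. max(8,8)=8c; end=55; A:t6 B:t7
  8. 6=6c; end=61; A:t6 B:t7

end_cycle[1] = 13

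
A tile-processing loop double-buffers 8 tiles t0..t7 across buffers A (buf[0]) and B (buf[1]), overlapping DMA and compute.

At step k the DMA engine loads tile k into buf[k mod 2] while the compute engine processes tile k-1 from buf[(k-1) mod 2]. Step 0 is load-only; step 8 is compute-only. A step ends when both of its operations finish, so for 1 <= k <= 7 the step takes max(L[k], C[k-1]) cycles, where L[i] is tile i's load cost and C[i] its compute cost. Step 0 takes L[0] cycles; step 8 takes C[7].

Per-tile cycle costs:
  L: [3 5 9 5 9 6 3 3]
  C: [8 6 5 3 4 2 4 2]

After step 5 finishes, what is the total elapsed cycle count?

[0] DMA t0→A (3c) ∥ CU idle ⇒ 3c, clock 3
[1] DMA t1→B (5c) ∥ CU A:t0 (8c) ⇒ 8c, clock 11
[2] DMA t2→A (9c) ∥ CU B:t1 (6c) ⇒ 9c, clock 20
[3] DMA t3→B (5c) ∥ CU A:t2 (5c) ⇒ 5c, clock 25
[4] DMA t4→A (9c) ∥ CU B:t3 (3c) ⇒ 9c, clock 34
[5] DMA t5→B (6c) ∥ CU A:t4 (4c) ⇒ 6c, clock 40
[6] DMA t6→A (3c) ∥ CU B:t5 (2c) ⇒ 3c, clock 43
[7] DMA t7→B (3c) ∥ CU A:t6 (4c) ⇒ 4c, clock 47
[8] DMA idle ∥ CU B:t7 (2c) ⇒ 2c, clock 49

end_cycle[5] = 40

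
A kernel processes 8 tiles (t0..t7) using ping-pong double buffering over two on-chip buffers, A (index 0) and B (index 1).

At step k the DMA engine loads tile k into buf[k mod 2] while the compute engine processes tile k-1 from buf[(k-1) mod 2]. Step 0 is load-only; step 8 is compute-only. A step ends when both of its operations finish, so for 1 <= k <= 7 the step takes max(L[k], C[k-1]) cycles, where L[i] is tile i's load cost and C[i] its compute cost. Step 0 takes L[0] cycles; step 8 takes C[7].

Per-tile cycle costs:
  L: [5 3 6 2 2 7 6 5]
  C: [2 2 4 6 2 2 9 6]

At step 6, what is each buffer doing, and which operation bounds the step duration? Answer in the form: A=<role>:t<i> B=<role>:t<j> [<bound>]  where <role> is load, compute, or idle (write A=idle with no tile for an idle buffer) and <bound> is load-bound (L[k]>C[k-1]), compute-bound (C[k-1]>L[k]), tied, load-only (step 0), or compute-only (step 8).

step 6: A=load:t6 B=compute:t5 [load-bound]

step 0: L[0]=5 → dur=5, Σ=5 | A=load:t0 B=idle [load-only]
step 1: L[1]=3 C[0]=2 → dur=3, Σ=8 | A=compute:t0 B=load:t1 [load-bound]
step 2: L[2]=6 C[1]=2 → dur=6, Σ=14 | A=load:t2 B=compute:t1 [load-bound]
step 3: L[3]=2 C[2]=4 → dur=4, Σ=18 | A=compute:t2 B=load:t3 [compute-bound]
step 4: L[4]=2 C[3]=6 → dur=6, Σ=24 | A=load:t4 B=compute:t3 [compute-bound]
step 5: L[5]=7 C[4]=2 → dur=7, Σ=31 | A=compute:t4 B=load:t5 [load-bound]
step 6: L[6]=6 C[5]=2 → dur=6, Σ=37 | A=load:t6 B=compute:t5 [load-bound]
step 7: L[7]=5 C[6]=9 → dur=9, Σ=46 | A=compute:t6 B=load:t7 [compute-bound]
step 8: C[7]=6 → dur=6, Σ=52 | A=idle B=compute:t7 [compute-only]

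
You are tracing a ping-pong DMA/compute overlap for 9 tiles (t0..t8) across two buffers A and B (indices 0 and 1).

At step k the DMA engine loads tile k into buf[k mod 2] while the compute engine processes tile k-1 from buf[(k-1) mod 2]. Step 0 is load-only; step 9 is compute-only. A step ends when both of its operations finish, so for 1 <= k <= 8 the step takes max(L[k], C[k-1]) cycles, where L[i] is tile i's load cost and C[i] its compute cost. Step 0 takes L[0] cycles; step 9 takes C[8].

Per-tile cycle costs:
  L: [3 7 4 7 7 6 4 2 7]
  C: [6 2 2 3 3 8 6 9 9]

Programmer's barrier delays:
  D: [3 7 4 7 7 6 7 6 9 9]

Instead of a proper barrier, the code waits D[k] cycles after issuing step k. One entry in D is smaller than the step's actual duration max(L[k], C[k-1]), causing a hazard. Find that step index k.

step 0: need L[0]=3 = 3; D[0]=3 ok
step 1: need max(L[1]=7,C[0]=6) = 7; D[1]=7 ok
step 2: need max(L[2]=4,C[1]=2) = 4; D[2]=4 ok
step 3: need max(L[3]=7,C[2]=2) = 7; D[3]=7 ok
step 4: need max(L[4]=7,C[3]=3) = 7; D[4]=7 ok
step 5: need max(L[5]=6,C[4]=3) = 6; D[5]=6 ok
step 6: need max(L[6]=4,C[5]=8) = 8; D[6]=7 SHORT
step 7: need max(L[7]=2,C[6]=6) = 6; D[7]=6 ok
step 8: need max(L[8]=7,C[7]=9) = 9; D[8]=9 ok
step 9: need C[8]=9 = 9; D[9]=9 ok

hazard at step 6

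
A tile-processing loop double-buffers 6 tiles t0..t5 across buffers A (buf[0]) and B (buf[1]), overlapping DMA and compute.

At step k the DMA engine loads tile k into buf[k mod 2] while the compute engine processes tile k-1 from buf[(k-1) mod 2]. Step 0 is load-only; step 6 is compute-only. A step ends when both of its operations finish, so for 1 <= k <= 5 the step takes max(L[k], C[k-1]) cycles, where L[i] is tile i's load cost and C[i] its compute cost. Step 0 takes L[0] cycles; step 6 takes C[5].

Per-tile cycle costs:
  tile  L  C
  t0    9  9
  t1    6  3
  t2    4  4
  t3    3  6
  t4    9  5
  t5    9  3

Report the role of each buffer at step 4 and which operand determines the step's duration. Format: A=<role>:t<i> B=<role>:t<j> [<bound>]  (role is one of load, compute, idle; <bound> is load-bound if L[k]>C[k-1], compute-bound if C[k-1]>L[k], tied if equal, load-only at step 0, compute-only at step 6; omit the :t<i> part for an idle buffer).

step 4: A=load:t4 B=compute:t3 [load-bound]

step 0: L[0]=9 → dur=9, Σ=9 | A=load:t0 B=idle [load-only]
step 1: L[1]=6 C[0]=9 → dur=9, Σ=18 | A=compute:t0 B=load:t1 [compute-bound]
step 2: L[2]=4 C[1]=3 → dur=4, Σ=22 | A=load:t2 B=compute:t1 [load-bound]
step 3: L[3]=3 C[2]=4 → dur=4, Σ=26 | A=compute:t2 B=load:t3 [compute-bound]
step 4: L[4]=9 C[3]=6 → dur=9, Σ=35 | A=load:t4 B=compute:t3 [load-bound]
step 5: L[5]=9 C[4]=5 → dur=9, Σ=44 | A=compute:t4 B=load:t5 [load-bound]
step 6: C[5]=3 → dur=3, Σ=47 | A=idle B=compute:t5 [compute-only]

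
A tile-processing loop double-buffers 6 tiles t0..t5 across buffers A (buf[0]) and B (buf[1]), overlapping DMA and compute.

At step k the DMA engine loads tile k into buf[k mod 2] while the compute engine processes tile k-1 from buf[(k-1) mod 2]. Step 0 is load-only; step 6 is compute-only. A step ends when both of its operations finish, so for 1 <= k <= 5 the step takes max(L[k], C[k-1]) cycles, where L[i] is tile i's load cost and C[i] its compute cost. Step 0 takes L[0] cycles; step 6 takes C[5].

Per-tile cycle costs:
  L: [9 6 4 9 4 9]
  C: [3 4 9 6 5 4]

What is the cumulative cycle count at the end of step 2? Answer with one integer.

end_cycle[2] = 19

step 0: L[0]=9 → dur=9, Σ=9 | A=load:t0 B=idle [load-only]
step 1: L[1]=6 C[0]=3 → dur=6, Σ=15 | A=compute:t0 B=load:t1 [load-bound]
step 2: L[2]=4 C[1]=4 → dur=4, Σ=19 | A=load:t2 B=compute:t1 [tied]
step 3: L[3]=9 C[2]=9 → dur=9, Σ=28 | A=compute:t2 B=load:t3 [tied]
step 4: L[4]=4 C[3]=6 → dur=6, Σ=34 | A=load:t4 B=compute:t3 [compute-bound]
step 5: L[5]=9 C[4]=5 → dur=9, Σ=43 | A=compute:t4 B=load:t5 [load-bound]
step 6: C[5]=4 → dur=4, Σ=47 | A=idle B=compute:t5 [compute-only]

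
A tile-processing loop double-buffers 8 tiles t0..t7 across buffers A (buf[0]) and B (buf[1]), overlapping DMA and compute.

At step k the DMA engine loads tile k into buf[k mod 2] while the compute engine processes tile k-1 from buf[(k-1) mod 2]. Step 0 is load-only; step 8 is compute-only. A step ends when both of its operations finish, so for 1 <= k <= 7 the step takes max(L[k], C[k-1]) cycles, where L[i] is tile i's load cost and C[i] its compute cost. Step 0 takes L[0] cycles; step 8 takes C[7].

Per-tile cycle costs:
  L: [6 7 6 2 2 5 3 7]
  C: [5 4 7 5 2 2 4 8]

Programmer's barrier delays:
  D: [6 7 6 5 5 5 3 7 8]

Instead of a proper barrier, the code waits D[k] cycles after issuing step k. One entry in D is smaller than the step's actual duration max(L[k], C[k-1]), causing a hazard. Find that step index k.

step 0: need L[0]=6 = 6; D[0]=6 ok
step 1: need max(L[1]=7,C[0]=5) = 7; D[1]=7 ok
step 2: need max(L[2]=6,C[1]=4) = 6; D[2]=6 ok
step 3: need max(L[3]=2,C[2]=7) = 7; D[3]=5 SHORT
step 4: need max(L[4]=2,C[3]=5) = 5; D[4]=5 ok
step 5: need max(L[5]=5,C[4]=2) = 5; D[5]=5 ok
step 6: need max(L[6]=3,C[5]=2) = 3; D[6]=3 ok
step 7: need max(L[7]=7,C[6]=4) = 7; D[7]=7 ok
step 8: need C[7]=8 = 8; D[8]=8 ok

hazard at step 3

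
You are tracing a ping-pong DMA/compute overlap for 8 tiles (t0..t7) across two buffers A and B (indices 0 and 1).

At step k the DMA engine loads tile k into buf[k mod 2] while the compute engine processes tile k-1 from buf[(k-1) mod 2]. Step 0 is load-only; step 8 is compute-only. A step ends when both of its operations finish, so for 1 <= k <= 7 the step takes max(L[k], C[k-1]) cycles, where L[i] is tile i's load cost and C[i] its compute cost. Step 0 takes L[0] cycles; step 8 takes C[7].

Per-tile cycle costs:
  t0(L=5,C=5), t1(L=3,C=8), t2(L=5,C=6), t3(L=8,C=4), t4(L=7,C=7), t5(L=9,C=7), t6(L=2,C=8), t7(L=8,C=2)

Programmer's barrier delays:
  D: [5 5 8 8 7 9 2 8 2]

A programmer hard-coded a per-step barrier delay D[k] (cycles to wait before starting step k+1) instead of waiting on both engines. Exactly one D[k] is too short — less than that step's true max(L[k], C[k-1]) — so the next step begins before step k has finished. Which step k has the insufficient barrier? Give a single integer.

[0] required=L[0]=5=5 vs D=5 ok
[1] required=max(L[1]=3,C[0]=5)=5 vs D=5 ok
[2] required=max(L[2]=5,C[1]=8)=8 vs D=8 ok
[3] required=max(L[3]=8,C[2]=6)=8 vs D=8 ok
[4] required=max(L[4]=7,C[3]=4)=7 vs D=7 ok
[5] required=max(L[5]=9,C[4]=7)=9 vs D=9 ok
[6] required=max(L[6]=2,C[5]=7)=7 vs D=2 SHORT
[7] required=max(L[7]=8,C[6]=8)=8 vs D=8 ok
[8] required=C[7]=2=2 vs D=2 ok

hazard at step 6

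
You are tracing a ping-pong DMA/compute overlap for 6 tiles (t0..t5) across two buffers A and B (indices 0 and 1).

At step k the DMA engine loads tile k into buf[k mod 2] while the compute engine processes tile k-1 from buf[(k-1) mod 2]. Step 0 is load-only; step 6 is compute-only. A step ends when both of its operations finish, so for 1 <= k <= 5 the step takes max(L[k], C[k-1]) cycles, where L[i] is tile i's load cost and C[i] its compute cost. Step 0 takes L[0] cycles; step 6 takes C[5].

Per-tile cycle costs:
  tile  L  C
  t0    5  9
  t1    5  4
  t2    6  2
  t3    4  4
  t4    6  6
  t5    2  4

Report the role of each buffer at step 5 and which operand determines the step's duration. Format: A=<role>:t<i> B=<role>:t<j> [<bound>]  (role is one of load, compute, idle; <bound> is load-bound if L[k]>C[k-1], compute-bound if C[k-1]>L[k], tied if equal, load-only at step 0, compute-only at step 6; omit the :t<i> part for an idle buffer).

step 5: A=compute:t4 B=load:t5 [compute-bound]

  0. 5=5c; end=5; A:t0 B:-
  1. max(5,9)=9c; end=14; A:t0 B:t1
  2. max(6,4)=6c; end=20; A:t2 B:t1
  3. max(4,2)=4c; end=24; A:t2 B:t3
  4. max(6,4)=6c; end=30; A:t4 B:t3
  5. max(2,6)=6c; end=36; A:t4 B:t5
  6. 4=4c; end=40; A:t4 B:t5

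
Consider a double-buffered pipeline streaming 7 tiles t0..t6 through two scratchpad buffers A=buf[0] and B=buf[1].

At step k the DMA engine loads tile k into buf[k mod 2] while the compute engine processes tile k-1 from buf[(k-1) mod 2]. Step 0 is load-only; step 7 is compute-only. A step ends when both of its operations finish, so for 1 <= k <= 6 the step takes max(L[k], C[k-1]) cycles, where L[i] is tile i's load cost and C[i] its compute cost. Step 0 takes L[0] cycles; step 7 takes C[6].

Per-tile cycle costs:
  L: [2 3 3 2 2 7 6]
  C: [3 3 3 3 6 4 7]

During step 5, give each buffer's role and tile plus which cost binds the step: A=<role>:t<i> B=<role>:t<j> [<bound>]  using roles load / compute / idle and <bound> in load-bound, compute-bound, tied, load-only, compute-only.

step 5: A=compute:t4 B=load:t5 [load-bound]

step 0: L[0]=2 → dur=2, Σ=2 | A=load:t0 B=idle [load-only]
step 1: L[1]=3 C[0]=3 → dur=3, Σ=5 | A=compute:t0 B=load:t1 [tied]
step 2: L[2]=3 C[1]=3 → dur=3, Σ=8 | A=load:t2 B=compute:t1 [tied]
step 3: L[3]=2 C[2]=3 → dur=3, Σ=11 | A=compute:t2 B=load:t3 [compute-bound]
step 4: L[4]=2 C[3]=3 → dur=3, Σ=14 | A=load:t4 B=compute:t3 [compute-bound]
step 5: L[5]=7 C[4]=6 → dur=7, Σ=21 | A=compute:t4 B=load:t5 [load-bound]
step 6: L[6]=6 C[5]=4 → dur=6, Σ=27 | A=load:t6 B=compute:t5 [load-bound]
step 7: C[6]=7 → dur=7, Σ=34 | A=compute:t6 B=idle [compute-only]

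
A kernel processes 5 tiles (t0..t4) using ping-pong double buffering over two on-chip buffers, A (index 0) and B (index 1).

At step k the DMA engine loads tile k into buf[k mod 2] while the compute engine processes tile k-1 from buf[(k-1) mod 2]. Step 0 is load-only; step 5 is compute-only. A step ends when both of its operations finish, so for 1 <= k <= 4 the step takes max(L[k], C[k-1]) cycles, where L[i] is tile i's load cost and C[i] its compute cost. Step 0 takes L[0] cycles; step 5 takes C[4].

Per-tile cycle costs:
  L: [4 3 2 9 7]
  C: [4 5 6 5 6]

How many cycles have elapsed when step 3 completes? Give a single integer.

step 0: L[0]=4 → dur=4, Σ=4 | A=load:t0 B=idle [load-only]
step 1: L[1]=3 C[0]=4 → dur=4, Σ=8 | A=compute:t0 B=load:t1 [compute-bound]
step 2: L[2]=2 C[1]=5 → dur=5, Σ=13 | A=load:t2 B=compute:t1 [compute-bound]
step 3: L[3]=9 C[2]=6 → dur=9, Σ=22 | A=compute:t2 B=load:t3 [load-bound]
step 4: L[4]=7 C[3]=5 → dur=7, Σ=29 | A=load:t4 B=compute:t3 [load-bound]
step 5: C[4]=6 → dur=6, Σ=35 | A=compute:t4 B=idle [compute-only]

end_cycle[3] = 22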